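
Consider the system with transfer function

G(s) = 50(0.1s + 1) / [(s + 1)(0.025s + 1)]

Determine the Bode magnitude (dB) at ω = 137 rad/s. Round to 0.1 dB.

At ω = 137 rad/s:
zero (1 + j137·0.1) = 1 + j13.7 → |·| ≈ 13.736, ∠ ≈ 85.83°
pole (1 + j137·1) = 1 + j137 → |·| ≈ 137, ∠ ≈ 89.58°
pole (1 + j137·0.025) = 1 + j3.425 → |·| ≈ 3.568, ∠ ≈ 73.72°
|G| = 50 · 13.736 / (137 · 3.568) ≈ 1.405
Gain = 20 log₁₀(1.405) ≈ 2.95 dB

3.0 dB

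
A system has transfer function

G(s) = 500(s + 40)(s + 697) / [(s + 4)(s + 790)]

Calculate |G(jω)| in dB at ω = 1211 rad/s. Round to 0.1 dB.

53.7 dB

At s = jω = j1211:
zero (s+40): 40 + j1211 → |·| = √(40²+1211²) = √1468121 ≈ 1211.7, ∠ = arctan(1211/40) ≈ 88.11°
zero (s+697): 697 + j1211 → |·| = √(697²+1211²) = √1952330 ≈ 1397.3, ∠ = arctan(1211/697) ≈ 60.08°
pole (s+4): 4 + j1211 → |·| = √(4²+1211²) = √1466537 ≈ 1211, ∠ = arctan(1211/4) ≈ 89.81°
pole (s+790): 790 + j1211 → |·| = √(790²+1211²) = √2090621 ≈ 1445.9, ∠ = arctan(1211/790) ≈ 56.88°
|G| = 500 · 1.6931e+06 / 1.751e+06 ≈ 483.47
Gain = 20 log₁₀(483.47) ≈ 53.69 dB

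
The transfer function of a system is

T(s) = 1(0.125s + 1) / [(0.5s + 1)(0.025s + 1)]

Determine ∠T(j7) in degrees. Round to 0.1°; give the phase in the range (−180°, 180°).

At ω = 7 rad/s:
zero (1 + j7·0.125) = 1 + j0.875 → |·| ≈ 1.3288, ∠ ≈ 41.19°
pole (1 + j7·0.5) = 1 + j3.5 → |·| ≈ 3.6401, ∠ ≈ 74.05°
pole (1 + j7·0.025) = 1 + j0.175 → |·| ≈ 1.0152, ∠ ≈ 9.93°
∠T = (41.19°) − (74.05° + 9.93°) = -42.79°

-42.8°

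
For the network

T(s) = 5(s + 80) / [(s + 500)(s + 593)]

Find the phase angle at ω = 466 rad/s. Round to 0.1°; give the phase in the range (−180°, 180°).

-0.9°

At s = jω = j466:
zero (s+80): 80 + j466 → |·| = √(80²+466²) = √223556 ≈ 472.82, ∠ = arctan(466/80) ≈ 80.26°
pole (s+500): 500 + j466 → |·| = √(500²+466²) = √467156 ≈ 683.49, ∠ = arctan(466/500) ≈ 42.98°
pole (s+593): 593 + j466 → |·| = √(593²+466²) = √568805 ≈ 754.19, ∠ = arctan(466/593) ≈ 38.16°
∠T = 80.26° − 81.14° = -0.88°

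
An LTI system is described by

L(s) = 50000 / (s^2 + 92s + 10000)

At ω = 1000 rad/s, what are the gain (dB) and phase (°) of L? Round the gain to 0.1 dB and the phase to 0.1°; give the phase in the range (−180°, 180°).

At s = jω = j1000:
quadratic: (j1000)² + 92·j1000 + 10000 = -990000 + j92000 → |·| ≈ 9.9427e+05, ∠ ≈ 174.69°
|L| = 50000 / 9.9427e+05 ≈ 0.050288
Gain = 20 log₁₀(0.050288) ≈ -25.97 dB
∠L = 0.00° − 174.69° = -174.69°

-26.0 dB, -174.7°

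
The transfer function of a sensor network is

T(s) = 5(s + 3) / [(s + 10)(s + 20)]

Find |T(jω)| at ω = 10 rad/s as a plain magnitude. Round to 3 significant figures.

0.165

At s = jω = j10:
zero (s+3): 3 + j10 → |·| = √(3²+10²) = √109 ≈ 10.44, ∠ = arctan(10/3) ≈ 73.30°
pole (s+10): 10 + j10 → |·| = √(10²+10²) = √200 ≈ 14.142, ∠ = arctan(10/10) ≈ 45.00°
pole (s+20): 20 + j10 → |·| = √(20²+10²) = √500 ≈ 22.361, ∠ = arctan(10/20) ≈ 26.57°
|T| = 5 · 10.44 / 316.23 ≈ 0.16507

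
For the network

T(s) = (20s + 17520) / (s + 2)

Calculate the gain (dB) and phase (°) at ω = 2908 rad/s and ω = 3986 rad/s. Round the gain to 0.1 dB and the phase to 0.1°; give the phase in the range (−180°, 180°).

ω = 2908: 26.4 dB, -16.7°; ω = 3986: 26.2 dB, -12.4°

Substitute s = j2908:
Numerator: 20(j2908) + 17520 = 17520 + j58160
Denominator: (j2908) + 2 = 2 + j2908
|N| = √(17520² + 58160²) ≈ 60742, ∠N ≈ 73.24°
|D| = √(2² + 2908²) ≈ 2908, ∠D ≈ 89.96°
|T| = 60742 / 2908 ≈ 20.888
Gain = 20 log₁₀(20.888) ≈ 26.40 dB
∠T = 73.24° − 89.96° = -16.72°

Substitute s = j3986:
Numerator: 20(j3986) + 17520 = 17520 + j79720
Denominator: (j3986) + 2 = 2 + j3986
|N| = √(17520² + 79720²) ≈ 81622, ∠N ≈ 77.61°
|D| = √(2² + 3986²) ≈ 3986, ∠D ≈ 89.97°
|T| = 81622 / 3986 ≈ 20.477
Gain = 20 log₁₀(20.477) ≈ 26.23 dB
∠T = 77.61° − 89.97° = -12.36°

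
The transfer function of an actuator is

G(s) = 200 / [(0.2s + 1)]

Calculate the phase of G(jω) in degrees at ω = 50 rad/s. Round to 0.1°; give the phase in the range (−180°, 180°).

At ω = 50 rad/s:
pole (1 + j50·0.2) = 1 + j10 → |·| ≈ 10.05, ∠ ≈ 84.29°
∠G = (0°) − (84.29°) = -84.29°

-84.3°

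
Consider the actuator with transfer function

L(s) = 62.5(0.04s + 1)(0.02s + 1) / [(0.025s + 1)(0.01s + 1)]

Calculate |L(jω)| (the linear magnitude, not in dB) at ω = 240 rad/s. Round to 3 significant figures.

187

At ω = 240 rad/s:
zero (1 + j240·0.04) = 1 + j9.6 → |·| ≈ 9.6519, ∠ ≈ 84.05°
zero (1 + j240·0.02) = 1 + j4.8 → |·| ≈ 4.9031, ∠ ≈ 78.23°
pole (1 + j240·0.025) = 1 + j6 → |·| ≈ 6.0828, ∠ ≈ 80.54°
pole (1 + j240·0.01) = 1 + j2.4 → |·| ≈ 2.6, ∠ ≈ 67.38°
|L| = 62.5 · 9.6519 · 4.9031 / (6.0828 · 2.6) ≈ 187.02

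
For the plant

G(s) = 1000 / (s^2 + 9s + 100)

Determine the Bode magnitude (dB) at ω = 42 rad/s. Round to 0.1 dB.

-4.6 dB

At s = jω = j42:
quadratic: (j42)² + 9·j42 + 100 = -1664 + j378 → |·| ≈ 1706.4, ∠ ≈ 167.20°
|G| = 1000 / 1706.4 ≈ 0.58603
Gain = 20 log₁₀(0.58603) ≈ -4.64 dB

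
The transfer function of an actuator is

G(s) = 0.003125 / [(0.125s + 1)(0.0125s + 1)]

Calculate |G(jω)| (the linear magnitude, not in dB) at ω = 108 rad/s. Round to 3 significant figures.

At ω = 108 rad/s:
pole (1 + j108·0.125) = 1 + j13.5 → |·| ≈ 13.537, ∠ ≈ 85.76°
pole (1 + j108·0.0125) = 1 + j1.35 → |·| ≈ 1.68, ∠ ≈ 53.47°
|G| = 0.003125 · 1 / (13.537 · 1.68) ≈ 0.00013741

0.000137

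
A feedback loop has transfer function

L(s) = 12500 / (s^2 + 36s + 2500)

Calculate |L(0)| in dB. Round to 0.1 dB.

L(0) = 12500 / 2500 = 5
20 log₁₀(5) ≈ 13.98 dB

14.0 dB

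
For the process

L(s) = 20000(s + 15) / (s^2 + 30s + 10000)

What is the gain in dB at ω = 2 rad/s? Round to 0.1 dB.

29.6 dB

At s = jω = j2:
zero (s+15): 15 + j2 → |·| = √(15²+2²) = √229 ≈ 15.133, ∠ = arctan(2/15) ≈ 7.59°
quadratic: (j2)² + 30·j2 + 10000 = 9996 + j60 → |·| ≈ 9996.2, ∠ ≈ 0.34°
|L| = 20000 · 15.133 / 9996.2 ≈ 30.278
Gain = 20 log₁₀(30.278) ≈ 29.62 dB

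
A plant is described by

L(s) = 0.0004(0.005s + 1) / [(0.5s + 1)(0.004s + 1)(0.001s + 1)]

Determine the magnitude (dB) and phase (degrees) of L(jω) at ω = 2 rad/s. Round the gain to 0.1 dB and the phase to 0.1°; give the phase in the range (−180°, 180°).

-71.0 dB, -45.0°

At ω = 2 rad/s:
zero (1 + j2·0.005) = 1 + j0.01 → |·| ≈ 1, ∠ ≈ 0.57°
pole (1 + j2·0.5) = 1 + j1 → |·| ≈ 1.4142, ∠ ≈ 45.00°
pole (1 + j2·0.004) = 1 + j0.008 → |·| ≈ 1, ∠ ≈ 0.46°
pole (1 + j2·0.001) = 1 + j0.002 → |·| ≈ 1, ∠ ≈ 0.11°
|L| = 0.0004 · 1 / (1.4142 · 1 · 1) ≈ 0.00028285
Gain = 20 log₁₀(0.00028285) ≈ -70.97 dB
∠L = (0.57°) − (45.00° + 0.46° + 0.11°) = -45.00°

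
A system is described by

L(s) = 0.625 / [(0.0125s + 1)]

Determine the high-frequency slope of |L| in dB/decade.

Each pole contributes −20 dB/decade at high frequency; each zero contributes +20 dB/decade.
Net: 0 zero(s) − 1 pole(s) → -20 dB/decade.

-20 dB/decade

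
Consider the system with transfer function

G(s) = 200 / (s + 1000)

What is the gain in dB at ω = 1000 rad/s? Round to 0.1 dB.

-17.0 dB

At s = jω = j1000:
pole (s+1000): 1000 + j1000 → |·| = √(1000²+1000²) = √2000000 ≈ 1414.2, ∠ = arctan(1000/1000) ≈ 45.00°
|G| = 200 / 1414.2 ≈ 0.14142
Gain = 20 log₁₀(0.14142) ≈ -16.99 dB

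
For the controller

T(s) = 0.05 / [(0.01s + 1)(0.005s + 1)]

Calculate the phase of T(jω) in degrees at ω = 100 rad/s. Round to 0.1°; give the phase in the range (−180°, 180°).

-71.6°

At ω = 100 rad/s:
pole (1 + j100·0.01) = 1 + j1 → |·| ≈ 1.4142, ∠ ≈ 45.00°
pole (1 + j100·0.005) = 1 + j0.5 → |·| ≈ 1.118, ∠ ≈ 26.57°
∠T = (0°) − (45.00° + 26.57°) = -71.57°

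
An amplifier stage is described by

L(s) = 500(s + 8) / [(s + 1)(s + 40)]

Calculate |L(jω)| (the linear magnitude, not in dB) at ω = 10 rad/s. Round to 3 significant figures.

15.5

At s = jω = j10:
zero (s+8): 8 + j10 → |·| = √(8²+10²) = √164 ≈ 12.806, ∠ = arctan(10/8) ≈ 51.34°
pole (s+1): 1 + j10 → |·| = √(1²+10²) = √101 ≈ 10.05, ∠ = arctan(10/1) ≈ 84.29°
pole (s+40): 40 + j10 → |·| = √(40²+10²) = √1700 ≈ 41.231, ∠ = arctan(10/40) ≈ 14.04°
|L| = 500 · 12.806 / 414.37 ≈ 15.452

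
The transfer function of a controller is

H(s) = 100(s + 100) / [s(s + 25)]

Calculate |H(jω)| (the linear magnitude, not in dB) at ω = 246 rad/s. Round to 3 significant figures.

At s = jω = j246:
zero (s+100): 100 + j246 → |·| = √(100²+246²) = √70516 ≈ 265.55, ∠ = arctan(246/100) ≈ 67.88°
pole (s+25): 25 + j246 → |·| = √(25²+246²) = √61141 ≈ 247.27, ∠ = arctan(246/25) ≈ 84.20°
pole at origin: |s| = 246, ∠ = 90.00° (in denominator)
|H| = 100 · 265.55 / 60828 ≈ 0.43656

0.437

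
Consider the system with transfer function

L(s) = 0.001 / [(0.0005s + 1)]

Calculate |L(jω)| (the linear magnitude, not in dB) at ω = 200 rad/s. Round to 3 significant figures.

At ω = 200 rad/s:
pole (1 + j200·0.0005) = 1 + j0.1 → |·| ≈ 1.005, ∠ ≈ 5.71°
|L| = 0.001 · 1 / (1.005) ≈ 0.00099502

0.000995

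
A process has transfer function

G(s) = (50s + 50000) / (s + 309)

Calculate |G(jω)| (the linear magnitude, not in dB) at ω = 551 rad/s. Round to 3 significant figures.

Substitute s = j551:
Numerator: 50(j551) + 50000 = 50000 + j27550
Denominator: (j551) + 309 = 309 + j551
|N| = √(50000² + 27550²) ≈ 57088, ∠N ≈ 28.85°
|D| = √(309² + 551²) ≈ 631.73, ∠D ≈ 60.72°
|G| = 57088 / 631.73 ≈ 90.368

90.4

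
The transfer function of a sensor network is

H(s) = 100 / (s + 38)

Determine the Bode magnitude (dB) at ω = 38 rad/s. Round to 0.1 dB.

5.4 dB

At s = jω = j38:
pole (s+38): 38 + j38 → |·| = √(38²+38²) = √2888 ≈ 53.74, ∠ = arctan(38/38) ≈ 45.00°
|H| = 100 / 53.74 ≈ 1.8608
Gain = 20 log₁₀(1.8608) ≈ 5.39 dB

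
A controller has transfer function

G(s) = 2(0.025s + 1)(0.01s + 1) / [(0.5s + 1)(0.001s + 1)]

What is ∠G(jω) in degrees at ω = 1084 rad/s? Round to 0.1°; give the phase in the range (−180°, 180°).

At ω = 1084 rad/s:
zero (1 + j1084·0.025) = 1 + j27.1 → |·| ≈ 27.118, ∠ ≈ 87.89°
zero (1 + j1084·0.01) = 1 + j10.84 → |·| ≈ 10.886, ∠ ≈ 84.73°
pole (1 + j1084·0.5) = 1 + j542 → |·| ≈ 542, ∠ ≈ 89.89°
pole (1 + j1084·0.001) = 1 + j1.084 → |·| ≈ 1.4748, ∠ ≈ 47.31°
∠G = (87.89° + 84.73°) − (89.89° + 47.31°) = 35.42°

35.4°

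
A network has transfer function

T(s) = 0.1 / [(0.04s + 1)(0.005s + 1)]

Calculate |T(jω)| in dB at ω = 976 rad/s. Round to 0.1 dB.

-65.8 dB

At ω = 976 rad/s:
pole (1 + j976·0.04) = 1 + j39.04 → |·| ≈ 39.053, ∠ ≈ 88.53°
pole (1 + j976·0.005) = 1 + j4.88 → |·| ≈ 4.9814, ∠ ≈ 78.42°
|T| = 0.1 · 1 / (39.053 · 4.9814) ≈ 0.00051404
Gain = 20 log₁₀(0.00051404) ≈ -65.78 dB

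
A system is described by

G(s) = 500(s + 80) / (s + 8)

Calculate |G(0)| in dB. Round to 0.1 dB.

G(0) = 500·80 / (8) = 5000
20 log₁₀(5000) ≈ 73.98 dB

74.0 dB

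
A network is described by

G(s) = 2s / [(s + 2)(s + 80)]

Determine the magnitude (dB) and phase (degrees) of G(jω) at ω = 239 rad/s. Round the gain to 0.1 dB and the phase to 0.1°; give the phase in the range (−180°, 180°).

At s = jω = j239:
zero at origin: s = j239 → |·| = 239, ∠ = 90.00°
pole (s+2): 2 + j239 → |·| = √(2²+239²) = √57125 ≈ 239.01, ∠ = arctan(239/2) ≈ 89.52°
pole (s+80): 80 + j239 → |·| = √(80²+239²) = √63521 ≈ 252.03, ∠ = arctan(239/80) ≈ 71.49°
|G| = 2 · 239 / 60238 ≈ 0.0079352
Gain = 20 log₁₀(0.0079352) ≈ -42.01 dB
∠G = 90.00° − 161.01° = -71.01°

-42.0 dB, -71.0°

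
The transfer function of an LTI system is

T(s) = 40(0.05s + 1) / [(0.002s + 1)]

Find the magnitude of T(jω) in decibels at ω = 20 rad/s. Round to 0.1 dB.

35.0 dB

At ω = 20 rad/s:
zero (1 + j20·0.05) = 1 + j1 → |·| ≈ 1.4142, ∠ ≈ 45.00°
pole (1 + j20·0.002) = 1 + j0.04 → |·| ≈ 1.0008, ∠ ≈ 2.29°
|T| = 40 · 1.4142 / (1.0008) ≈ 56.523
Gain = 20 log₁₀(56.523) ≈ 35.04 dB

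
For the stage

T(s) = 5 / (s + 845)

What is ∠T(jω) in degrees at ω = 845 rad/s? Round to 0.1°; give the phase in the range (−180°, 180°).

-45.0°

Substitute s = j845:
Numerator: 5 = 5 + j0
Denominator: (j845) + 845 = 845 + j845
|N| = √(5² + 0²) ≈ 5, ∠N ≈ 0.00°
|D| = √(845² + 845²) ≈ 1195, ∠D ≈ 45.00°
∠T = 0.00° − 45.00° = -45.00°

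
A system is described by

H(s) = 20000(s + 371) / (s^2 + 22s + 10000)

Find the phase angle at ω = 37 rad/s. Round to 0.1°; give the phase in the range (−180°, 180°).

At s = jω = j37:
zero (s+371): 371 + j37 → |·| = √(371²+37²) = √139010 ≈ 372.84, ∠ = arctan(37/371) ≈ 5.70°
quadratic: (j37)² + 22·j37 + 10000 = 8631 + j814 → |·| ≈ 8669.3, ∠ ≈ 5.39°
∠H = 5.70° − 5.39° = 0.31°

0.3°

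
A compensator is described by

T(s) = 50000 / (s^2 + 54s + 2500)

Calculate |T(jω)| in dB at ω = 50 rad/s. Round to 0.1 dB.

25.4 dB

At s = jω = j50:
quadratic: (j50)² + 54·j50 + 2500 = 0 + j2700 → |·| ≈ 2700, ∠ ≈ 90.00°
|T| = 50000 / 2700 ≈ 18.519
Gain = 20 log₁₀(18.519) ≈ 25.35 dB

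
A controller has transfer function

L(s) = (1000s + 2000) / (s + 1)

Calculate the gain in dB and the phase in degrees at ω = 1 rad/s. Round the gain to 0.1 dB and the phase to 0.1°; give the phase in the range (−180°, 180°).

64.0 dB, -18.4°

Substitute s = j1:
Numerator: 1000(j1) + 2000 = 2000 + j1000
Denominator: (j1) + 1 = 1 + j1
|N| = √(2000² + 1000²) ≈ 2236.1, ∠N ≈ 26.57°
|D| = √(1² + 1²) ≈ 1.4142, ∠D ≈ 45.00°
|L| = 2236.1 / 1.4142 ≈ 1581.2
Gain = 20 log₁₀(1581.2) ≈ 63.98 dB
∠L = 26.57° − 45.00° = -18.43°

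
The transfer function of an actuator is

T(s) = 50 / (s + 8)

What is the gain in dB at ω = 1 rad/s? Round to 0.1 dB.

15.9 dB

At s = jω = j1:
pole (s+8): 8 + j1 → |·| = √(8²+1²) = √65 ≈ 8.0623, ∠ = arctan(1/8) ≈ 7.13°
|T| = 50 / 8.0623 ≈ 6.2017
Gain = 20 log₁₀(6.2017) ≈ 15.85 dB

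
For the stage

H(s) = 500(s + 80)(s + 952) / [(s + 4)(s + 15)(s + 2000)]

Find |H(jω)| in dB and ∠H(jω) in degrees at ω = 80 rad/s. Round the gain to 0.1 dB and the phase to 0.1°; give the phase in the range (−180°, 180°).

At s = jω = j80:
zero (s+80): 80 + j80 → |·| = √(80²+80²) = √12800 ≈ 113.14, ∠ = arctan(80/80) ≈ 45.00°
zero (s+952): 952 + j80 → |·| = √(952²+80²) = √912704 ≈ 955.36, ∠ = arctan(80/952) ≈ 4.80°
pole (s+4): 4 + j80 → |·| = √(4²+80²) = √6416 ≈ 80.1, ∠ = arctan(80/4) ≈ 87.14°
pole (s+15): 15 + j80 → |·| = √(15²+80²) = √6625 ≈ 81.394, ∠ = arctan(80/15) ≈ 79.38°
pole (s+2000): 2000 + j80 → |·| = √(2000²+80²) = √4006400 ≈ 2001.6, ∠ = arctan(80/2000) ≈ 2.29°
|H| = 500 · 1.0809e+05 / 1.305e+07 ≈ 4.1414
Gain = 20 log₁₀(4.1414) ≈ 12.34 dB
∠H = 49.80° − 168.81° = -119.01°

12.3 dB, -119.0°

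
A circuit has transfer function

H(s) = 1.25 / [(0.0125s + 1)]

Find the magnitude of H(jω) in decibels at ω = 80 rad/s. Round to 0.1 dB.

At ω = 80 rad/s:
pole (1 + j80·0.0125) = 1 + j1 → |·| ≈ 1.4142, ∠ ≈ 45.00°
|H| = 1.25 · 1 / (1.4142) ≈ 0.88389
Gain = 20 log₁₀(0.88389) ≈ -1.07 dB

-1.1 dB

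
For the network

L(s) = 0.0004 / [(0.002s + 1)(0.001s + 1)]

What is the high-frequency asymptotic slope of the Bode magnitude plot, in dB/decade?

-40 dB/decade

Each pole contributes −20 dB/decade at high frequency; each zero contributes +20 dB/decade.
Net: 0 zero(s) − 2 pole(s) → -40 dB/decade.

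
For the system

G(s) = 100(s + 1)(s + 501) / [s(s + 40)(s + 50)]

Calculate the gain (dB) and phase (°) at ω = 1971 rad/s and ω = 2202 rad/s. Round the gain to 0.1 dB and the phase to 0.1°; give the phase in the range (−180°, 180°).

At s = jω = j1971:
zero (s+1): 1 + j1971 → |·| = √(1²+1971²) = √3884842 ≈ 1971, ∠ = arctan(1971/1) ≈ 89.97°
zero (s+501): 501 + j1971 → |·| = √(501²+1971²) = √4135842 ≈ 2033.7, ∠ = arctan(1971/501) ≈ 75.74°
pole (s+40): 40 + j1971 → |·| = √(40²+1971²) = √3886441 ≈ 1971.4, ∠ = arctan(1971/40) ≈ 88.84°
pole (s+50): 50 + j1971 → |·| = √(50²+1971²) = √3887341 ≈ 1971.6, ∠ = arctan(1971/50) ≈ 88.55°
pole at origin: |s| = 1971, ∠ = 90.00° (in denominator)
|G| = 100 · 4.0084e+06 / 7.6609e+09 ≈ 0.052323
Gain = 20 log₁₀(0.052323) ≈ -25.63 dB
∠G = 165.71° − 267.39° = -101.68°

At s = jω = j2202:
zero (s+1): 1 + j2202 → |·| = √(1²+2202²) = √4848805 ≈ 2202, ∠ = arctan(2202/1) ≈ 89.97°
zero (s+501): 501 + j2202 → |·| = √(501²+2202²) = √5099805 ≈ 2258.3, ∠ = arctan(2202/501) ≈ 77.18°
pole (s+40): 40 + j2202 → |·| = √(40²+2202²) = √4850404 ≈ 2202.4, ∠ = arctan(2202/40) ≈ 88.96°
pole (s+50): 50 + j2202 → |·| = √(50²+2202²) = √4851304 ≈ 2202.6, ∠ = arctan(2202/50) ≈ 88.70°
pole at origin: |s| = 2202, ∠ = 90.00° (in denominator)
|G| = 100 · 4.9728e+06 / 1.0682e+10 ≈ 0.046553
Gain = 20 log₁₀(0.046553) ≈ -26.64 dB
∠G = 167.15° − 267.66° = -100.51°

ω = 1971: -25.6 dB, -101.7°; ω = 2202: -26.6 dB, -100.5°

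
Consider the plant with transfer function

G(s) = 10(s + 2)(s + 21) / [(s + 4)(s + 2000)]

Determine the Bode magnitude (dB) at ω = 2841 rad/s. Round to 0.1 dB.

18.3 dB

At s = jω = j2841:
zero (s+2): 2 + j2841 → |·| = √(2²+2841²) = √8071285 ≈ 2841, ∠ = arctan(2841/2) ≈ 89.96°
zero (s+21): 21 + j2841 → |·| = √(21²+2841²) = √8071722 ≈ 2841.1, ∠ = arctan(2841/21) ≈ 89.58°
pole (s+4): 4 + j2841 → |·| = √(4²+2841²) = √8071297 ≈ 2841, ∠ = arctan(2841/4) ≈ 89.92°
pole (s+2000): 2000 + j2841 → |·| = √(2000²+2841²) = √12071281 ≈ 3474.4, ∠ = arctan(2841/2000) ≈ 54.86°
|G| = 10 · 8.0716e+06 / 9.8708e+06 ≈ 8.1773
Gain = 20 log₁₀(8.1773) ≈ 18.25 dB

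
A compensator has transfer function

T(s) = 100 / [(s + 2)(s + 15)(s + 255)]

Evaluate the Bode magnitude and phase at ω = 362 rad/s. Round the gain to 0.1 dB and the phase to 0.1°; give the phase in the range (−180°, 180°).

At s = jω = j362:
pole (s+2): 2 + j362 → |·| = √(2²+362²) = √131048 ≈ 362.01, ∠ = arctan(362/2) ≈ 89.68°
pole (s+15): 15 + j362 → |·| = √(15²+362²) = √131269 ≈ 362.31, ∠ = arctan(362/15) ≈ 87.63°
pole (s+255): 255 + j362 → |·| = √(255²+362²) = √196069 ≈ 442.8, ∠ = arctan(362/255) ≈ 54.84°
|T| = 100 / 5.8078e+07 ≈ 1.7218e-06
Gain = 20 log₁₀(1.7218e-06) ≈ -115.28 dB
∠T = 0.00° − 232.15° = -232.15° ≡ 127.85° (principal value)

-115.3 dB, 127.9°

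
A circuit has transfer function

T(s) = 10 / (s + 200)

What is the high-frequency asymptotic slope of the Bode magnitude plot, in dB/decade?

Each pole contributes −20 dB/decade at high frequency; each zero contributes +20 dB/decade.
Net: 0 zero(s) − 1 pole(s) → -20 dB/decade.

-20 dB/decade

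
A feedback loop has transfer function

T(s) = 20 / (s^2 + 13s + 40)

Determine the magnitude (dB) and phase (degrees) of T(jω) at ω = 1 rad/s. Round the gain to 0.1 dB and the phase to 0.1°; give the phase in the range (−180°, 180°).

Substitute s = j1:
Numerator: 20 = 20 + j0
Denominator: (j1)^2 + 13(j1) + 40 = 39 + j13
|N| = √(20² + 0²) ≈ 20, ∠N ≈ 0.00°
|D| = √(39² + 13²) ≈ 41.11, ∠D ≈ 18.43°
|T| = 20 / 41.11 ≈ 0.4865
Gain = 20 log₁₀(0.4865) ≈ -6.26 dB
∠T = 0.00° − 18.43° = -18.43°

-6.3 dB, -18.4°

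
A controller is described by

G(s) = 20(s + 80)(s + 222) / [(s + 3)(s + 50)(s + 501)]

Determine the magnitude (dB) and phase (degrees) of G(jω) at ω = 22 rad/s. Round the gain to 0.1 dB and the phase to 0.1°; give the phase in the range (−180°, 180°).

At s = jω = j22:
zero (s+80): 80 + j22 → |·| = √(80²+22²) = √6884 ≈ 82.97, ∠ = arctan(22/80) ≈ 15.38°
zero (s+222): 222 + j22 → |·| = √(222²+22²) = √49768 ≈ 223.09, ∠ = arctan(22/222) ≈ 5.66°
pole (s+3): 3 + j22 → |·| = √(3²+22²) = √493 ≈ 22.204, ∠ = arctan(22/3) ≈ 82.23°
pole (s+50): 50 + j22 → |·| = √(50²+22²) = √2984 ≈ 54.626, ∠ = arctan(22/50) ≈ 23.75°
pole (s+501): 501 + j22 → |·| = √(501²+22²) = √251485 ≈ 501.48, ∠ = arctan(22/501) ≈ 2.51°
|G| = 20 · 18510 / 6.0825e+05 ≈ 0.60863
Gain = 20 log₁₀(0.60863) ≈ -4.31 dB
∠G = 21.04° − 108.49° = -87.45°

-4.3 dB, -87.5°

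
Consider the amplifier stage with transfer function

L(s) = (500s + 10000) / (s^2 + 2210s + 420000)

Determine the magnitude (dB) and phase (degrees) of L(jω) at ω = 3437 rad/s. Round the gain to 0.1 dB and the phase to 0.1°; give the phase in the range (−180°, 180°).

Substitute s = j3437:
Numerator: 500(j3437) + 10000 = 10000 + j1718500
Denominator: (j3437)^2 + 2210(j3437) + 420000 = -11392969 + j7595770
|N| = √(10000² + 1718500²) ≈ 1.7185e+06, ∠N ≈ 89.67°
|D| = √(11392969² + 7595770²) ≈ 1.3693e+07, ∠D ≈ 146.31°
|L| = 1.7185e+06 / 1.3693e+07 ≈ 0.1255
Gain = 20 log₁₀(0.1255) ≈ -18.03 dB
∠L = 89.67° − 146.31° = -56.64°

-18.0 dB, -56.6°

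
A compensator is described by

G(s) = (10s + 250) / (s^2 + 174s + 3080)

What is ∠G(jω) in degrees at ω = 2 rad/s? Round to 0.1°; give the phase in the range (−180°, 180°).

-1.9°

Substitute s = j2:
Numerator: 10(j2) + 250 = 250 + j20
Denominator: (j2)^2 + 174(j2) + 3080 = 3076 + j348
|N| = √(250² + 20²) ≈ 250.8, ∠N ≈ 4.57°
|D| = √(3076² + 348²) ≈ 3095.6, ∠D ≈ 6.45°
∠G = 4.57° − 6.45° = -1.88°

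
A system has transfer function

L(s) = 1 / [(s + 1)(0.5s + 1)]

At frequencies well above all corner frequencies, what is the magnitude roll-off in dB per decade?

-40 dB/decade

Each pole contributes −20 dB/decade at high frequency; each zero contributes +20 dB/decade.
Net: 0 zero(s) − 2 pole(s) → -40 dB/decade.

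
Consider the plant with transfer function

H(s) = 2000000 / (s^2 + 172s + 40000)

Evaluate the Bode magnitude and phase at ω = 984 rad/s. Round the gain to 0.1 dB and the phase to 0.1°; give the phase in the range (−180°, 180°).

At s = jω = j984:
quadratic: (j984)² + 172·j984 + 40000 = -928256 + j169248 → |·| ≈ 9.4356e+05, ∠ ≈ 169.67°
|H| = 2000000 / 9.4356e+05 ≈ 2.1196
Gain = 20 log₁₀(2.1196) ≈ 6.53 dB
∠H = 0.00° − 169.67° = -169.67°

6.5 dB, -169.7°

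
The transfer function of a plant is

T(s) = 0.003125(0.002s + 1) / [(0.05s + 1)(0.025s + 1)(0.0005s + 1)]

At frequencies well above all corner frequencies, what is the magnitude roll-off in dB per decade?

-40 dB/decade

Each pole contributes −20 dB/decade at high frequency; each zero contributes +20 dB/decade.
Net: 1 zero(s) − 3 pole(s) → -40 dB/decade.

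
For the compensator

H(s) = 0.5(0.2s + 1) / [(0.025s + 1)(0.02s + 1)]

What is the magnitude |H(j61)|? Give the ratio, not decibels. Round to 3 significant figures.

At ω = 61 rad/s:
zero (1 + j61·0.2) = 1 + j12.2 → |·| ≈ 12.241, ∠ ≈ 85.31°
pole (1 + j61·0.025) = 1 + j1.525 → |·| ≈ 1.8236, ∠ ≈ 56.75°
pole (1 + j61·0.02) = 1 + j1.22 → |·| ≈ 1.5775, ∠ ≈ 50.66°
|H| = 0.5 · 12.241 / (1.8236 · 1.5775) ≈ 2.1276

2.13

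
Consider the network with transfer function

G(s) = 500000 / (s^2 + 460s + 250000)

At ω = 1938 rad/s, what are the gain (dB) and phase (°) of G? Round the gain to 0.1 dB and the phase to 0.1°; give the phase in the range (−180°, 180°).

-17.2 dB, -165.7°

At s = jω = j1938:
quadratic: (j1938)² + 460·j1938 + 250000 = -3505844 + j891480 → |·| ≈ 3.6174e+06, ∠ ≈ 165.73°
|G| = 500000 / 3.6174e+06 ≈ 0.13822
Gain = 20 log₁₀(0.13822) ≈ -17.19 dB
∠G = 0.00° − 165.73° = -165.73°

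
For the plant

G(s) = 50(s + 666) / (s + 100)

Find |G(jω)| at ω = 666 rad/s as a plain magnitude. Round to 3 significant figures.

69.9

At s = jω = j666:
zero (s+666): 666 + j666 → |·| = √(666²+666²) = √887112 ≈ 941.87, ∠ = arctan(666/666) ≈ 45.00°
pole (s+100): 100 + j666 → |·| = √(100²+666²) = √453556 ≈ 673.47, ∠ = arctan(666/100) ≈ 81.46°
|G| = 50 · 941.87 / 673.47 ≈ 69.927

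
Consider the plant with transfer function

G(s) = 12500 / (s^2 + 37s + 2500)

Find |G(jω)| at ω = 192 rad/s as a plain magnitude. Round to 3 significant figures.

0.356

At s = jω = j192:
quadratic: (j192)² + 37·j192 + 2500 = -34364 + j7104 → |·| ≈ 35091, ∠ ≈ 168.32°
|G| = 12500 / 35091 ≈ 0.35622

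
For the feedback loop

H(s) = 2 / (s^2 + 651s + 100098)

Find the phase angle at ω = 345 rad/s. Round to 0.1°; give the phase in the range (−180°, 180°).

-94.8°

Substitute s = j345:
Numerator: 2 = 2 + j0
Denominator: (j345)^2 + 651(j345) + 100098 = -18927 + j224595
|N| = √(2² + 0²) ≈ 2, ∠N ≈ 0.00°
|D| = √(18927² + 224595²) ≈ 2.2539e+05, ∠D ≈ 94.82°
∠H = 0.00° − 94.82° = -94.82°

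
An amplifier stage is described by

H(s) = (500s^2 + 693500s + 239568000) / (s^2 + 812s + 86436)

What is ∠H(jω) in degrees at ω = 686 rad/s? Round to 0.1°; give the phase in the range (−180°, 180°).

Substitute s = j686:
Numerator: 500(j686)^2 + 693500(j686) + 239568000 = 4270000 + j475741000
Denominator: (j686)^2 + 812(j686) + 86436 = -384160 + j557032
|N| = √(4270000² + 475741000²) ≈ 4.7576e+08, ∠N ≈ 89.49°
|D| = √(384160² + 557032²) ≈ 6.7666e+05, ∠D ≈ 124.59°
∠H = 89.49° − 124.59° = -35.10°

-35.1°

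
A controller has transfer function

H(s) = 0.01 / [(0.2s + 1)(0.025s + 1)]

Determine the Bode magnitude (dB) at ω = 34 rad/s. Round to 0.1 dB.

-59.1 dB

At ω = 34 rad/s:
pole (1 + j34·0.2) = 1 + j6.8 → |·| ≈ 6.8731, ∠ ≈ 81.63°
pole (1 + j34·0.025) = 1 + j0.85 → |·| ≈ 1.3124, ∠ ≈ 40.36°
|H| = 0.01 · 1 / (6.8731 · 1.3124) ≈ 0.0011086
Gain = 20 log₁₀(0.0011086) ≈ -59.10 dB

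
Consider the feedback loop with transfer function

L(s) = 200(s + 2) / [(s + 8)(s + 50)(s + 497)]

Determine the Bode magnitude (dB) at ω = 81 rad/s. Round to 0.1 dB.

At s = jω = j81:
zero (s+2): 2 + j81 → |·| = √(2²+81²) = √6565 ≈ 81.025, ∠ = arctan(81/2) ≈ 88.59°
pole (s+8): 8 + j81 → |·| = √(8²+81²) = √6625 ≈ 81.394, ∠ = arctan(81/8) ≈ 84.36°
pole (s+50): 50 + j81 → |·| = √(50²+81²) = √9061 ≈ 95.189, ∠ = arctan(81/50) ≈ 58.31°
pole (s+497): 497 + j81 → |·| = √(497²+81²) = √253570 ≈ 503.56, ∠ = arctan(81/497) ≈ 9.26°
|L| = 200 · 81.025 / 3.9015e+06 ≈ 0.0041535
Gain = 20 log₁₀(0.0041535) ≈ -47.63 dB

-47.6 dB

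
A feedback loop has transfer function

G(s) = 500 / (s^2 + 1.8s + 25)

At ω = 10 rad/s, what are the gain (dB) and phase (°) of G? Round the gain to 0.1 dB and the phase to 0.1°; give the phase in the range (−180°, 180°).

At s = jω = j10:
quadratic: (j10)² + 1.8·j10 + 25 = -75 + j18 → |·| ≈ 77.13, ∠ ≈ 166.50°
|G| = 500 / 77.13 ≈ 6.4826
Gain = 20 log₁₀(6.4826) ≈ 16.23 dB
∠G = 0.00° − 166.50° = -166.50°

16.2 dB, -166.5°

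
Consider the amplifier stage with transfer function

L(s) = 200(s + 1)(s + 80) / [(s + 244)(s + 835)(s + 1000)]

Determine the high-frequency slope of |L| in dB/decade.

-20 dB/decade

Each pole contributes −20 dB/decade at high frequency; each zero contributes +20 dB/decade.
Net: 2 zero(s) − 3 pole(s) → -20 dB/decade.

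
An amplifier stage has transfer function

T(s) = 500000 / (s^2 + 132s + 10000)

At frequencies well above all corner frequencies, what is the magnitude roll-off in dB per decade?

-40 dB/decade

Each pole contributes −20 dB/decade at high frequency; each zero contributes +20 dB/decade.
Net: 0 zero(s) − 2 pole(s) → -40 dB/decade.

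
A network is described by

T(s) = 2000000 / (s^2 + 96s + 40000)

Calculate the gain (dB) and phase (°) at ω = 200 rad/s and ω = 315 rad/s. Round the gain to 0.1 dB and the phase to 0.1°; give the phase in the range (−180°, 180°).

At s = jω = j200:
quadratic: (j200)² + 96·j200 + 40000 = 0 + j19200 → |·| ≈ 19200, ∠ ≈ 90.00°
|T| = 2000000 / 19200 ≈ 104.17
Gain = 20 log₁₀(104.17) ≈ 40.35 dB
∠T = 0.00° − 90.00° = -90.00°

At s = jω = j315:
quadratic: (j315)² + 96·j315 + 40000 = -59225 + j30240 → |·| ≈ 66499, ∠ ≈ 152.95°
|T| = 2000000 / 66499 ≈ 30.076
Gain = 20 log₁₀(30.076) ≈ 29.56 dB
∠T = 0.00° − 152.95° = -152.95°

ω = 200: 40.4 dB, -90.0°; ω = 315: 29.6 dB, -153.0°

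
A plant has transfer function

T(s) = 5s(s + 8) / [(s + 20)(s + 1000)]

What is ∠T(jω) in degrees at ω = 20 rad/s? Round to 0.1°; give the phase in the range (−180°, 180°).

At s = jω = j20:
zero (s+8): 8 + j20 → |·| = √(8²+20²) = √464 ≈ 21.541, ∠ = arctan(20/8) ≈ 68.20°
zero at origin: s = j20 → |·| = 20, ∠ = 90.00°
pole (s+20): 20 + j20 → |·| = √(20²+20²) = √800 ≈ 28.284, ∠ = arctan(20/20) ≈ 45.00°
pole (s+1000): 1000 + j20 → |·| = √(1000²+20²) = √1000400 ≈ 1000.2, ∠ = arctan(20/1000) ≈ 1.15°
∠T = 158.20° − 46.15° = 112.05°

112.1°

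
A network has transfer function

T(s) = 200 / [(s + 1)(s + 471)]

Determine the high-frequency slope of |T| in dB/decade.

-40 dB/decade

Each pole contributes −20 dB/decade at high frequency; each zero contributes +20 dB/decade.
Net: 0 zero(s) − 2 pole(s) → -40 dB/decade.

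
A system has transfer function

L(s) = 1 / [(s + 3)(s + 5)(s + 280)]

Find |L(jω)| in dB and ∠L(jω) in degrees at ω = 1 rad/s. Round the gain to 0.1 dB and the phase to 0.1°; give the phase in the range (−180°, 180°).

-73.1 dB, -29.9°

At s = jω = j1:
pole (s+3): 3 + j1 → |·| = √(3²+1²) = √10 ≈ 3.1623, ∠ = arctan(1/3) ≈ 18.43°
pole (s+5): 5 + j1 → |·| = √(5²+1²) = √26 ≈ 5.099, ∠ = arctan(1/5) ≈ 11.31°
pole (s+280): 280 + j1 → |·| = √(280²+1²) = √78401 ≈ 280, ∠ = arctan(1/280) ≈ 0.20°
|L| = 1 / 4514.9 ≈ 0.00022149
Gain = 20 log₁₀(0.00022149) ≈ -73.09 dB
∠L = 0.00° − 29.94° = -29.94°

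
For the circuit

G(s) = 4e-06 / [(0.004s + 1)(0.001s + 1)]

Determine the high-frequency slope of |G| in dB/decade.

Each pole contributes −20 dB/decade at high frequency; each zero contributes +20 dB/decade.
Net: 0 zero(s) − 2 pole(s) → -40 dB/decade.

-40 dB/decade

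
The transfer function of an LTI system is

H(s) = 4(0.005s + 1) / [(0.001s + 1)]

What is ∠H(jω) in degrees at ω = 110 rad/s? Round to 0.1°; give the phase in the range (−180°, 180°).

22.5°

At ω = 110 rad/s:
zero (1 + j110·0.005) = 1 + j0.55 → |·| ≈ 1.1413, ∠ ≈ 28.81°
pole (1 + j110·0.001) = 1 + j0.11 → |·| ≈ 1.006, ∠ ≈ 6.28°
∠H = (28.81°) − (6.28°) = 22.53°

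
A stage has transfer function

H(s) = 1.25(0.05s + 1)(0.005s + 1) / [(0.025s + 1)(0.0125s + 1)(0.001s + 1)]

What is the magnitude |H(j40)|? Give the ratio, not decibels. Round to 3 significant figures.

At ω = 40 rad/s:
zero (1 + j40·0.05) = 1 + j2 → |·| ≈ 2.2361, ∠ ≈ 63.43°
zero (1 + j40·0.005) = 1 + j0.2 → |·| ≈ 1.0198, ∠ ≈ 11.31°
pole (1 + j40·0.025) = 1 + j1 → |·| ≈ 1.4142, ∠ ≈ 45.00°
pole (1 + j40·0.0125) = 1 + j0.5 → |·| ≈ 1.118, ∠ ≈ 26.57°
pole (1 + j40·0.001) = 1 + j0.04 → |·| ≈ 1.0008, ∠ ≈ 2.29°
|H| = 1.25 · 2.2361 · 1.0198 / (1.4142 · 1.118 · 1.0008) ≈ 1.8014

1.80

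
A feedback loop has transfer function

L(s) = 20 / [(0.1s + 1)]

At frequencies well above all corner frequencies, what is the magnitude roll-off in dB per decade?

-20 dB/decade

Each pole contributes −20 dB/decade at high frequency; each zero contributes +20 dB/decade.
Net: 0 zero(s) − 1 pole(s) → -20 dB/decade.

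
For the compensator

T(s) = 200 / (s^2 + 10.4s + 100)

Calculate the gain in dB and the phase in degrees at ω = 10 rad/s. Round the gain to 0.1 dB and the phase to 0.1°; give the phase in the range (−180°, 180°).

5.7 dB, -90.0°

At s = jω = j10:
quadratic: (j10)² + 10.4·j10 + 100 = 0 + j104 → |·| ≈ 104, ∠ ≈ 90.00°
|T| = 200 / 104 ≈ 1.9231
Gain = 20 log₁₀(1.9231) ≈ 5.68 dB
∠T = 0.00° − 90.00° = -90.00°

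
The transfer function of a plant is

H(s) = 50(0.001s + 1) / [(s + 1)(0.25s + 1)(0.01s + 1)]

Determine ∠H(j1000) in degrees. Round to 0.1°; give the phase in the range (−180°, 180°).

141.0°

At ω = 1000 rad/s:
zero (1 + j1000·0.001) = 1 + j1 → |·| ≈ 1.4142, ∠ ≈ 45.00°
pole (1 + j1000·1) = 1 + j1000 → |·| ≈ 1000, ∠ ≈ 89.94°
pole (1 + j1000·0.25) = 1 + j250 → |·| ≈ 250, ∠ ≈ 89.77°
pole (1 + j1000·0.01) = 1 + j10 → |·| ≈ 10.05, ∠ ≈ 84.29°
∠H = (45.00°) − (89.94° + 89.77° + 84.29°) = -219.00° ≡ 141.00° (principal value)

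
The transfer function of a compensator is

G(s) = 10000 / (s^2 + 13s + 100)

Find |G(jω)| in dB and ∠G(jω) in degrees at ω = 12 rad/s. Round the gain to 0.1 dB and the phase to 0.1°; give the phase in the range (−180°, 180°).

35.8 dB, -105.8°

At s = jω = j12:
quadratic: (j12)² + 13·j12 + 100 = -44 + j156 → |·| ≈ 162.09, ∠ ≈ 105.75°
|G| = 10000 / 162.09 ≈ 61.694
Gain = 20 log₁₀(61.694) ≈ 35.80 dB
∠G = 0.00° − 105.75° = -105.75°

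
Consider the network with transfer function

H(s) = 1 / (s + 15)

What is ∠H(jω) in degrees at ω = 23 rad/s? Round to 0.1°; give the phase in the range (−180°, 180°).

Substitute s = j23:
Numerator: 1 = 1 + j0
Denominator: (j23) + 15 = 15 + j23
|N| = √(1² + 0²) ≈ 1, ∠N ≈ 0.00°
|D| = √(15² + 23²) ≈ 27.459, ∠D ≈ 56.89°
∠H = 0.00° − 56.89° = -56.89°

-56.9°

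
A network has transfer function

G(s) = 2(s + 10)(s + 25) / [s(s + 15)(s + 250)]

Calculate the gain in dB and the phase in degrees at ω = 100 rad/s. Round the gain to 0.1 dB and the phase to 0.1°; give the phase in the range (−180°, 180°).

At s = jω = j100:
zero (s+10): 10 + j100 → |·| = √(10²+100²) = √10100 ≈ 100.5, ∠ = arctan(100/10) ≈ 84.29°
zero (s+25): 25 + j100 → |·| = √(25²+100²) = √10625 ≈ 103.08, ∠ = arctan(100/25) ≈ 75.96°
pole (s+15): 15 + j100 → |·| = √(15²+100²) = √10225 ≈ 101.12, ∠ = arctan(100/15) ≈ 81.47°
pole (s+250): 250 + j100 → |·| = √(250²+100²) = √72500 ≈ 269.26, ∠ = arctan(100/250) ≈ 21.80°
pole at origin: |s| = 100, ∠ = 90.00° (in denominator)
|G| = 2 · 10360 / 2.7228e+06 ≈ 0.0076098
Gain = 20 log₁₀(0.0076098) ≈ -42.37 dB
∠G = 160.25° − 193.27° = -33.02°

-42.4 dB, -33.0°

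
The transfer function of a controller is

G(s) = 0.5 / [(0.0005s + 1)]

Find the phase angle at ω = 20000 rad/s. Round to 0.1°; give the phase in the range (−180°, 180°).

-84.3°

At ω = 20000 rad/s:
pole (1 + j20000·0.0005) = 1 + j10 → |·| ≈ 10.05, ∠ ≈ 84.29°
∠G = (0°) − (84.29°) = -84.29°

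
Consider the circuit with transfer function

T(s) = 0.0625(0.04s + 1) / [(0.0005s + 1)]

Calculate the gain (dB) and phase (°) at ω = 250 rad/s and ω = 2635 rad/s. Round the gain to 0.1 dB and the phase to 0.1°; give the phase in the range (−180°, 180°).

At ω = 250 rad/s:
zero (1 + j250·0.04) = 1 + j10 → |·| ≈ 10.05, ∠ ≈ 84.29°
pole (1 + j250·0.0005) = 1 + j0.125 → |·| ≈ 1.0078, ∠ ≈ 7.13°
|T| = 0.0625 · 10.05 / (1.0078) ≈ 0.62326
Gain = 20 log₁₀(0.62326) ≈ -4.11 dB
∠T = (84.29°) − (7.13°) = 77.16°

At ω = 2635 rad/s:
zero (1 + j2635·0.04) = 1 + j105.4 → |·| ≈ 105.4, ∠ ≈ 89.46°
pole (1 + j2635·0.0005) = 1 + j1.3175 → |·| ≈ 1.654, ∠ ≈ 52.80°
|T| = 0.0625 · 105.4 / (1.654) ≈ 3.9828
Gain = 20 log₁₀(3.9828) ≈ 12.00 dB
∠T = (89.46°) − (52.80°) = 36.66°

ω = 250: -4.1 dB, 77.2°; ω = 2635: 12.0 dB, 36.7°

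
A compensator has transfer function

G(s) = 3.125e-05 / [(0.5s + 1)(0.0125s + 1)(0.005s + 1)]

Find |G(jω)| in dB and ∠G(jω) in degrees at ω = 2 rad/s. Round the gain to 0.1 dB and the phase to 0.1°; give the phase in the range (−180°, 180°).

-93.1 dB, -47.0°

At ω = 2 rad/s:
pole (1 + j2·0.5) = 1 + j1 → |·| ≈ 1.4142, ∠ ≈ 45.00°
pole (1 + j2·0.0125) = 1 + j0.025 → |·| ≈ 1.0003, ∠ ≈ 1.43°
pole (1 + j2·0.005) = 1 + j0.01 → |·| ≈ 1, ∠ ≈ 0.57°
|G| = 3.125e-05 · 1 / (1.4142 · 1.0003 · 1) ≈ 2.2091e-05
Gain = 20 log₁₀(2.2091e-05) ≈ -93.12 dB
∠G = (0°) − (45.00° + 1.43° + 0.57°) = -47.00°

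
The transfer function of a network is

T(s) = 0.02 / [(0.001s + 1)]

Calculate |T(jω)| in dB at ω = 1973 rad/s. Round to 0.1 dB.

-40.9 dB

At ω = 1973 rad/s:
pole (1 + j1973·0.001) = 1 + j1.973 → |·| ≈ 2.212, ∠ ≈ 63.12°
|T| = 0.02 · 1 / (2.212) ≈ 0.0090416
Gain = 20 log₁₀(0.0090416) ≈ -40.88 dB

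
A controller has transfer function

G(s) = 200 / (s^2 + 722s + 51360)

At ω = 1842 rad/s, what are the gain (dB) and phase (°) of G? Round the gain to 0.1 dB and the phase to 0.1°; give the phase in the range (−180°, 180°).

Substitute s = j1842:
Numerator: 200 = 200 + j0
Denominator: (j1842)^2 + 722(j1842) + 51360 = -3341604 + j1329924
|N| = √(200² + 0²) ≈ 200, ∠N ≈ 0.00°
|D| = √(3341604² + 1329924²) ≈ 3.5965e+06, ∠D ≈ 158.30°
|G| = 200 / 3.5965e+06 ≈ 5.561e-05
Gain = 20 log₁₀(5.561e-05) ≈ -85.10 dB
∠G = 0.00° − 158.30° = -158.30°

-85.1 dB, -158.3°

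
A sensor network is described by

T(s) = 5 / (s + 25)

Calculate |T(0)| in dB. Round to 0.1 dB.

-14.0 dB

T(0) = 5 / 25 = 0.2
20 log₁₀(0.2) ≈ -13.98 dB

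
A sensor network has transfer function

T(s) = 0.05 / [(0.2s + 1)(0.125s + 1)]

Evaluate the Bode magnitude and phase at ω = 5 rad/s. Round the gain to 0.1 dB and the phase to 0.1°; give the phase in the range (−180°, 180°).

At ω = 5 rad/s:
pole (1 + j5·0.2) = 1 + j1 → |·| ≈ 1.4142, ∠ ≈ 45.00°
pole (1 + j5·0.125) = 1 + j0.625 → |·| ≈ 1.1792, ∠ ≈ 32.01°
|T| = 0.05 · 1 / (1.4142 · 1.1792) ≈ 0.029983
Gain = 20 log₁₀(0.029983) ≈ -30.46 dB
∠T = (0°) − (45.00° + 32.01°) = -77.01°

-30.5 dB, -77.0°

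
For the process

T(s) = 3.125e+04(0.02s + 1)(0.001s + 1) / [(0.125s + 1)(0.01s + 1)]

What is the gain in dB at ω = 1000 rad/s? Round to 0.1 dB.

57.0 dB

At ω = 1000 rad/s:
zero (1 + j1000·0.02) = 1 + j20 → |·| ≈ 20.025, ∠ ≈ 87.14°
zero (1 + j1000·0.001) = 1 + j1 → |·| ≈ 1.4142, ∠ ≈ 45.00°
pole (1 + j1000·0.125) = 1 + j125 → |·| ≈ 125, ∠ ≈ 89.54°
pole (1 + j1000·0.01) = 1 + j10 → |·| ≈ 10.05, ∠ ≈ 84.29°
|T| = 3.125e+04 · 20.025 · 1.4142 / (125 · 10.05) ≈ 704.46
Gain = 20 log₁₀(704.46) ≈ 56.96 dB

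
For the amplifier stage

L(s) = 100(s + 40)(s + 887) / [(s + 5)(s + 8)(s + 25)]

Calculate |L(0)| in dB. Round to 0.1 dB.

71.0 dB

L(0) = 100·40·887 / (5·8·25) = 3548
20 log₁₀(3548) ≈ 71.00 dB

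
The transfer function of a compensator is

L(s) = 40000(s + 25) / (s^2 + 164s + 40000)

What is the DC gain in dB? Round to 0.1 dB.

L(0) = 40000·25 / 40000 = 25
20 log₁₀(25) ≈ 27.96 dB

28.0 dB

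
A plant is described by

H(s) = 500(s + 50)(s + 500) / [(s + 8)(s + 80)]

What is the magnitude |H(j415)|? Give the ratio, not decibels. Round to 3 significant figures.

At s = jω = j415:
zero (s+50): 50 + j415 → |·| = √(50²+415²) = √174725 ≈ 418, ∠ = arctan(415/50) ≈ 83.13°
zero (s+500): 500 + j415 → |·| = √(500²+415²) = √422225 ≈ 649.79, ∠ = arctan(415/500) ≈ 39.69°
pole (s+8): 8 + j415 → |·| = √(8²+415²) = √172289 ≈ 415.08, ∠ = arctan(415/8) ≈ 88.90°
pole (s+80): 80 + j415 → |·| = √(80²+415²) = √178625 ≈ 422.64, ∠ = arctan(415/80) ≈ 79.09°
|H| = 500 · 2.7161e+05 / 1.7543e+05 ≈ 774.13

774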